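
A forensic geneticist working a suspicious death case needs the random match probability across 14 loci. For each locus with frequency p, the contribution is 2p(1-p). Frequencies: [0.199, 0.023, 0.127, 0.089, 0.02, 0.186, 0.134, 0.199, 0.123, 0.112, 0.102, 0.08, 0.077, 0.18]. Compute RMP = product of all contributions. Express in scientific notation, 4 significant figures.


Computing RMP for 14 loci:
Locus 1: 2 * 0.199 * 0.801 = 0.318798
Locus 2: 2 * 0.023 * 0.977 = 0.044942
Locus 3: 2 * 0.127 * 0.873 = 0.221742
Locus 4: 2 * 0.089 * 0.911 = 0.162158
Locus 5: 2 * 0.02 * 0.98 = 0.0392
Locus 6: 2 * 0.186 * 0.814 = 0.302808
Locus 7: 2 * 0.134 * 0.866 = 0.232088
Locus 8: 2 * 0.199 * 0.801 = 0.318798
Locus 9: 2 * 0.123 * 0.877 = 0.215742
Locus 10: 2 * 0.112 * 0.888 = 0.198912
Locus 11: 2 * 0.102 * 0.898 = 0.183192
Locus 12: 2 * 0.08 * 0.92 = 0.1472
Locus 13: 2 * 0.077 * 0.923 = 0.142142
Locus 14: 2 * 0.18 * 0.82 = 0.2952
RMP = 2.197e-11

2.197e-11


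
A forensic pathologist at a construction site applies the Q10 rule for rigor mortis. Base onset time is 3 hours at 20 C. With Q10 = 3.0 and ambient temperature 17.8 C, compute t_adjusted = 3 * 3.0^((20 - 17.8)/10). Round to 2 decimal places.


Rigor mortis time adjustment:
Exponent = (T_ref - T_actual) / 10 = (20 - 17.8) / 10 = 0.22
Q10 factor = 3.0^0.22 = 1.27341
t_adjusted = 3 * 1.27341 = 3.82 hours

3.82


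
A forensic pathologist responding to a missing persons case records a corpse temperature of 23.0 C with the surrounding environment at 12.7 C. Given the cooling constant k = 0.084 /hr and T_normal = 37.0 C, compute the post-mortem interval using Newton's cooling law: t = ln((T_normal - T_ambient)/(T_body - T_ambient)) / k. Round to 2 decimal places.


Using Newton's law of cooling:
t = ln((T_normal - T_ambient) / (T_body - T_ambient)) / k
T_normal - T_ambient = 24.3
T_body - T_ambient = 10.3
Ratio = 2.359223
ln(ratio) = 0.858332
t = 0.858332 / 0.084 = 10.22 hours

10.22


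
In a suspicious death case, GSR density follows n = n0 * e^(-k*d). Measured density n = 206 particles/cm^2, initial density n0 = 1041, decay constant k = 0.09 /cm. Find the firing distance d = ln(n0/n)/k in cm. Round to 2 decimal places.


GSR distance calculation:
n0/n = 1041 / 206 = 5.053398
ln(n0/n) = 1.620061
d = 1.620061 / 0.09 = 18.00 cm

18.00


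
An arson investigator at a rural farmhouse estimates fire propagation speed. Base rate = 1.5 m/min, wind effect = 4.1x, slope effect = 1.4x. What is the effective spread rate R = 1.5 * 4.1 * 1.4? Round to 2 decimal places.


Fire spread rate calculation:
R = R0 * wind_factor * slope_factor
= 1.5 * 4.1 * 1.4
= 6.15 * 1.4
= 8.61 m/min

8.61


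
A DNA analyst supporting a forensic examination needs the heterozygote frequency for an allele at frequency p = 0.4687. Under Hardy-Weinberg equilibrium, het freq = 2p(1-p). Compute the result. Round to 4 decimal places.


Hardy-Weinberg heterozygote frequency:
q = 1 - p = 1 - 0.4687 = 0.5313
2pq = 2 * 0.4687 * 0.5313 = 0.4980

0.4980


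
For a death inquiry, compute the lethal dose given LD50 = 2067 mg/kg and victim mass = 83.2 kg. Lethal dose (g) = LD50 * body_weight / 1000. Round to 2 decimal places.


Lethal dose calculation:
Lethal dose = LD50 * body_weight / 1000
= 2067 * 83.2 / 1000
= 171974.4 / 1000
= 171.97 g

171.97


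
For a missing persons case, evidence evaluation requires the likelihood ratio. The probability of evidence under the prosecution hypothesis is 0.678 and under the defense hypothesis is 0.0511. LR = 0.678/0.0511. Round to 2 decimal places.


Likelihood ratio calculation:
LR = P(E|Hp) / P(E|Hd)
LR = 0.678 / 0.0511
LR = 13.27

13.27


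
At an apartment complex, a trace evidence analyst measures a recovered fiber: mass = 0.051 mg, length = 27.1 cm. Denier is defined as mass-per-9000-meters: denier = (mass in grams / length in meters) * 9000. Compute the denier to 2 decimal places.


Denier calculation:
Mass in grams = 0.051 mg / 1000 = 0.000051 g
Length in meters = 27.1 cm / 100 = 0.271 m
Linear density = mass / length = 0.000051 / 0.271 = 0.00018819 g/m
Denier = (g/m) * 9000 = 0.00018819 * 9000 = 1.69

1.69


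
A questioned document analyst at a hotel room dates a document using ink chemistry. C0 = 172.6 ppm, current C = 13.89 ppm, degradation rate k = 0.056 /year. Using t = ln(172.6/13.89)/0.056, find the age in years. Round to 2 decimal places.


Document age estimation:
C0/C = 172.6 / 13.89 = 12.426206
ln(C0/C) = 2.519808
t = 2.519808 / 0.056 = 45.00 years

45.00


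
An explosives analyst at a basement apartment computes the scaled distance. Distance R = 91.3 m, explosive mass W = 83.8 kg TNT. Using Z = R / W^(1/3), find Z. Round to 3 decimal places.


Scaled distance calculation:
W^(1/3) = 83.8^(1/3) = 4.376041
Z = R / W^(1/3) = 91.3 / 4.376041
Z = 20.864 m/kg^(1/3)

20.864


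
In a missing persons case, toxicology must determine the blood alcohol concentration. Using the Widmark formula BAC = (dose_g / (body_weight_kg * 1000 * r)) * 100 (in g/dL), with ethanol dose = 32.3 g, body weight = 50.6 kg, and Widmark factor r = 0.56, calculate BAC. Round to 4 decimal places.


Applying the Widmark formula:
BAC = (dose_g / (body_wt * 1000 * r)) * 100
Denominator = 50.6 * 1000 * 0.56 = 28336
BAC = (32.3 / 28336) * 100
BAC = 0.1140 g/dL

0.1140


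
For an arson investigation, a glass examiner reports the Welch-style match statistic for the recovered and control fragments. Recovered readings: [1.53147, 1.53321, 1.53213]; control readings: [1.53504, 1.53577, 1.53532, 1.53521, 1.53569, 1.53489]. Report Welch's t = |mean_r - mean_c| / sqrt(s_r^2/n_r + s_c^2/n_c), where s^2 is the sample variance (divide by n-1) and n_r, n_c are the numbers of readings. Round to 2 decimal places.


Welch's t-criterion for glass RI comparison:
Recovered mean = sum / n_r = 4.59681 / 3 = 1.53227
Control mean = sum / n_c = 9.21192 / 6 = 1.53532
Recovered sample variance s_r^2 = 7.716e-07
Control sample variance s_c^2 = 1.2296e-07
Welch SE (unpooled) = sqrt(s_r^2/n_r + s_c^2/n_c) = sqrt(2.572e-07 + 2.04933e-08) = sqrt(2.77693e-07) = 0.000526966
|mean_r - mean_c| = 0.00305
t = 0.00305 / 0.000526966 = 5.79

5.79


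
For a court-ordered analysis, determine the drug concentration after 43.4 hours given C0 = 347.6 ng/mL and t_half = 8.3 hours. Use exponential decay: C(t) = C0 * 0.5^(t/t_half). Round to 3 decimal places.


Drug concentration decay:
Number of half-lives = t / t_half = 43.4 / 8.3 = 5.228916
Decay factor = 0.5^5.228916 = 0.02666487
C(t) = 347.6 * 0.02666487 = 9.269 ng/mL

9.269


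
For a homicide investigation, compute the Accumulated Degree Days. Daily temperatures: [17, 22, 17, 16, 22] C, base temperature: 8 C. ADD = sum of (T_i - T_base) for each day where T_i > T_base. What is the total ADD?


Computing ADD day by day:
Day 1: max(0, 17 - 8) = 9
Day 2: max(0, 22 - 8) = 14
Day 3: max(0, 17 - 8) = 9
Day 4: max(0, 16 - 8) = 8
Day 5: max(0, 22 - 8) = 14
Total ADD = 54

54


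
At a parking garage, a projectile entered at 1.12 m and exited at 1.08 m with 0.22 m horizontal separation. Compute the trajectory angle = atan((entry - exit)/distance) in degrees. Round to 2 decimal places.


Bullet trajectory angle:
Height difference = 1.12 - 1.08 = 0.04 m
angle = atan(0.04 / 0.22)
angle = atan(0.181818)
angle = 10.30 degrees

10.30


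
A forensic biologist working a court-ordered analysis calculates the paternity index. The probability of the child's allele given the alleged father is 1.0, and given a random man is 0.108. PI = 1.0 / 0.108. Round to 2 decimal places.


Paternity Index calculation:
PI = P(allele|father) / P(allele|random)
PI = 1.0 / 0.108
PI = 9.26

9.26


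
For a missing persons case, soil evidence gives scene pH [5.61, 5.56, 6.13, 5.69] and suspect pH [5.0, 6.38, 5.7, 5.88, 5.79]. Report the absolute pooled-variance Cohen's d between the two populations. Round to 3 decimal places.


Pooled-variance Cohen's d for soil pH comparison:
Scene mean = 22.99 / 4 = 5.7475
Suspect mean = 28.75 / 5 = 5.75
Scene sample variance s_s^2 = 0.067892
Suspect sample variance s_c^2 = 0.2451
Pooled variance = ((n_s-1)*s_s^2 + (n_c-1)*s_c^2) / (n_s + n_c - 2) = 0.169154
Pooled SD = sqrt(0.169154) = 0.411283
Mean difference = -0.0025
|d| = |-0.0025| / 0.411283 = 0.006

0.006


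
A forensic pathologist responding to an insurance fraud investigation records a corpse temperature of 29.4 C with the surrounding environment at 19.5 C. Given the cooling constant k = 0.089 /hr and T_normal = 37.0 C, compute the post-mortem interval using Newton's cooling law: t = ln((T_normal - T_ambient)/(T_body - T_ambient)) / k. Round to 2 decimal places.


Using Newton's law of cooling:
t = ln((T_normal - T_ambient) / (T_body - T_ambient)) / k
T_normal - T_ambient = 17.5
T_body - T_ambient = 9.9
Ratio = 1.767677
ln(ratio) = 0.569666
t = 0.569666 / 0.089 = 6.40 hours

6.40


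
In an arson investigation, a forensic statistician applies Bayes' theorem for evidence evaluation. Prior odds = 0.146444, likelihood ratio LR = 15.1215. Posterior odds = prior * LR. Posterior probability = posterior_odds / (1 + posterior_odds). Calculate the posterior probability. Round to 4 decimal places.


Bayesian evidence evaluation:
Posterior odds = prior_odds * LR = 0.146444 * 15.1215 = 2.214453
Posterior probability = posterior_odds / (1 + posterior_odds)
= 2.214453 / (1 + 2.214453)
= 2.214453 / 3.214453
= 0.6889

0.6889


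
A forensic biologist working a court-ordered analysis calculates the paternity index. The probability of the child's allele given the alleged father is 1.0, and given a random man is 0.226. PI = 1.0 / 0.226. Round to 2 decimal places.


Paternity Index calculation:
PI = P(allele|father) / P(allele|random)
PI = 1.0 / 0.226
PI = 4.42

4.42


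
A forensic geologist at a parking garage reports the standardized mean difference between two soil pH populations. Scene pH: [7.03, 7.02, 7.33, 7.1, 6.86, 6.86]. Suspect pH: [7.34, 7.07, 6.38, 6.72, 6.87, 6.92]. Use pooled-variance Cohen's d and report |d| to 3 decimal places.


Pooled-variance Cohen's d for soil pH comparison:
Scene mean = 42.2 / 6 = 7.033333
Suspect mean = 41.3 / 6 = 6.883333
Scene sample variance s_s^2 = 0.030547
Suspect sample variance s_c^2 = 0.104987
Pooled variance = ((n_s-1)*s_s^2 + (n_c-1)*s_c^2) / (n_s + n_c - 2) = 0.067767
Pooled SD = sqrt(0.067767) = 0.260321
Mean difference = 0.15
|d| = |0.15| / 0.260321 = 0.576

0.576


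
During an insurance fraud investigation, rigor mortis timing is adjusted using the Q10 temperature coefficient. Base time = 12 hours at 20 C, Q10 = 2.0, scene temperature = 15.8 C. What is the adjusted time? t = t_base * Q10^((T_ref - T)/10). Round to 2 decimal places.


Rigor mortis time adjustment:
Exponent = (T_ref - T_actual) / 10 = (20 - 15.8) / 10 = 0.42
Q10 factor = 2.0^0.42 = 1.33793
t_adjusted = 12 * 1.33793 = 16.06 hours

16.06


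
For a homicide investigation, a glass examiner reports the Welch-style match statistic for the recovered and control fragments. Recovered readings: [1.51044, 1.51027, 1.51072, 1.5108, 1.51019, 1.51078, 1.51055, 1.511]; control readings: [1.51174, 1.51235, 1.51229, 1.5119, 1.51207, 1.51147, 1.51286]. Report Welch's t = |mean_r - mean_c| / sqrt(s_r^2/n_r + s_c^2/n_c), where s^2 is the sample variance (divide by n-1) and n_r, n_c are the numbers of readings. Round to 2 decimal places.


Welch's t-criterion for glass RI comparison:
Recovered mean = sum / n_r = 12.08475 / 8 = 1.5105937
Control mean = sum / n_c = 10.58468 / 7 = 1.5120971
Recovered sample variance s_r^2 = 7.87982e-08
Control sample variance s_c^2 = 2.07257e-07
Welch SE (unpooled) = sqrt(s_r^2/n_r + s_c^2/n_c) = sqrt(9.84978e-09 + 2.96082e-08) = sqrt(3.9458e-08) = 0.00019864
|mean_r - mean_c| = 0.00150339
t = 0.00150339 / 0.00019864 = 7.57

7.57


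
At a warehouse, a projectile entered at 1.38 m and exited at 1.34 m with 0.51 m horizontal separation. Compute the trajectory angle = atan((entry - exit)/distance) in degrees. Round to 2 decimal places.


Bullet trajectory angle:
Height difference = 1.38 - 1.34 = 0.04 m
angle = atan(0.04 / 0.51)
angle = atan(0.078431)
angle = 4.48 degrees

4.48


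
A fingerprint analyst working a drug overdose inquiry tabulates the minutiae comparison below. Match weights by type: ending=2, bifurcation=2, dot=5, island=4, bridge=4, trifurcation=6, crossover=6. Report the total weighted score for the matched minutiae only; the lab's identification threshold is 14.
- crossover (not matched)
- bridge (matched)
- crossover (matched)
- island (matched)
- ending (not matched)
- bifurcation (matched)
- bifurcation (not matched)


Weighted minutiae match score:
  crossover: not matched, +0
  bridge: matched, +4 (running total 4)
  crossover: matched, +6 (running total 10)
  island: matched, +4 (running total 14)
  ending: not matched, +0
  bifurcation: matched, +2 (running total 16)
  bifurcation: not matched, +0
Total score = 16
Threshold = 14; verdict = identification

16


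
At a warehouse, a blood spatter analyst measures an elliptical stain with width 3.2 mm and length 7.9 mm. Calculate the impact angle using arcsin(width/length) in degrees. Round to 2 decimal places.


Blood spatter impact angle calculation:
width / length = 3.2 / 7.9 = 0.405063
angle = arcsin(0.405063)
angle = 23.90 degrees

23.90


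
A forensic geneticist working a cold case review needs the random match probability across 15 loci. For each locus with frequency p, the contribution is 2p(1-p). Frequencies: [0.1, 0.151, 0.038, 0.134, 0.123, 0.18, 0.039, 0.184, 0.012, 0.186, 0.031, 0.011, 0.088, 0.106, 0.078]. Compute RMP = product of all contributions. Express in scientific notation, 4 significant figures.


Computing RMP for 15 loci:
Locus 1: 2 * 0.1 * 0.9 = 0.18
Locus 2: 2 * 0.151 * 0.849 = 0.256398
Locus 3: 2 * 0.038 * 0.962 = 0.073112
Locus 4: 2 * 0.134 * 0.866 = 0.232088
Locus 5: 2 * 0.123 * 0.877 = 0.215742
Locus 6: 2 * 0.18 * 0.82 = 0.2952
Locus 7: 2 * 0.039 * 0.961 = 0.074958
Locus 8: 2 * 0.184 * 0.816 = 0.300288
Locus 9: 2 * 0.012 * 0.988 = 0.023712
Locus 10: 2 * 0.186 * 0.814 = 0.302808
Locus 11: 2 * 0.031 * 0.969 = 0.060078
Locus 12: 2 * 0.011 * 0.989 = 0.021758
Locus 13: 2 * 0.088 * 0.912 = 0.160512
Locus 14: 2 * 0.106 * 0.894 = 0.189528
Locus 15: 2 * 0.078 * 0.922 = 0.143832
RMP = 4.610e-14

4.610e-14


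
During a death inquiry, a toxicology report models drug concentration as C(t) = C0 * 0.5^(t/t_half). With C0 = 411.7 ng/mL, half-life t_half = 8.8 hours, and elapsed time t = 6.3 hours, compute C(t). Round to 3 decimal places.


Drug concentration decay:
Number of half-lives = t / t_half = 6.3 / 8.8 = 0.715909
Decay factor = 0.5^0.715909 = 0.60882141
C(t) = 411.7 * 0.60882141 = 250.652 ng/mL

250.652


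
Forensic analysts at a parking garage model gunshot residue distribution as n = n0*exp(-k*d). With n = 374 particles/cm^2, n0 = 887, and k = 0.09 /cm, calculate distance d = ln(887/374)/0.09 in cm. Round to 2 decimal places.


GSR distance calculation:
n0/n = 887 / 374 = 2.371658
ln(n0/n) = 0.863589
d = 0.863589 / 0.09 = 9.60 cm

9.60


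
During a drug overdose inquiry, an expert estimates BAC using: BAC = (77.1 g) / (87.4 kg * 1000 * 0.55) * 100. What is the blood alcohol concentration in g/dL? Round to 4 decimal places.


Applying the Widmark formula:
BAC = (dose_g / (body_wt * 1000 * r)) * 100
Denominator = 87.4 * 1000 * 0.55 = 48070
BAC = (77.1 / 48070) * 100
BAC = 0.1604 g/dL

0.1604


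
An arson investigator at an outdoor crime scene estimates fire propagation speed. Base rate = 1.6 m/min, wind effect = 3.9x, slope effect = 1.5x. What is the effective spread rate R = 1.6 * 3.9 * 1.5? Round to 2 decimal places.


Fire spread rate calculation:
R = R0 * wind_factor * slope_factor
= 1.6 * 3.9 * 1.5
= 6.24 * 1.5
= 9.36 m/min

9.36


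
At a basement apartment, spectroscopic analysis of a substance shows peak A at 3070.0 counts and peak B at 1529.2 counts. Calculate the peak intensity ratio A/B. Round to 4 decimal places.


Spectral peak ratio:
Peak A = 3070.0 counts
Peak B = 1529.2 counts
Ratio = 3070.0 / 1529.2 = 2.0076

2.0076


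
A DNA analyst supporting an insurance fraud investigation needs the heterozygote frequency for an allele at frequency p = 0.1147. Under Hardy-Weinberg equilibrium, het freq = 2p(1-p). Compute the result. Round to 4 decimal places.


Hardy-Weinberg heterozygote frequency:
q = 1 - p = 1 - 0.1147 = 0.8853
2pq = 2 * 0.1147 * 0.8853 = 0.2031

0.2031


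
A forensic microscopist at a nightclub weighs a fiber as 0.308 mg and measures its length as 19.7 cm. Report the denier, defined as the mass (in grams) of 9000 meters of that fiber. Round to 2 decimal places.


Denier calculation:
Mass in grams = 0.308 mg / 1000 = 0.000308 g
Length in meters = 19.7 cm / 100 = 0.197 m
Linear density = mass / length = 0.000308 / 0.197 = 0.00156345 g/m
Denier = (g/m) * 9000 = 0.00156345 * 9000 = 14.07

14.07


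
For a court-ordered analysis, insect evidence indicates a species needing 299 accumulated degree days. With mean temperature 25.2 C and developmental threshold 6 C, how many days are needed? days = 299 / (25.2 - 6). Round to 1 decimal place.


Insect development time:
Effective temperature = avg_temp - T_base = 25.2 - 6 = 19.2 C
Days = ADD / effective_temp = 299 / 19.2 = 15.6 days

15.6


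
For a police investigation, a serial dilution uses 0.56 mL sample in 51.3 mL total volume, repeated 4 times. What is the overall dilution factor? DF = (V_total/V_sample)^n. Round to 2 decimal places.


Dilution factor calculation:
Single dilution = V_total / V_sample = 51.3 / 0.56 ≈ 91.607143
Number of dilutions = 4
Total DF = (51.3 / 0.56)^4 (full precision, rounded at the end) = 70423458.98

70423458.98


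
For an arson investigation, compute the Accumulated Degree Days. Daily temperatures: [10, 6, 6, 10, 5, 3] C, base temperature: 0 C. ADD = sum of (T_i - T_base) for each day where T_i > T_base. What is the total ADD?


Computing ADD day by day:
Day 1: max(0, 10 - 0) = 10
Day 2: max(0, 6 - 0) = 6
Day 3: max(0, 6 - 0) = 6
Day 4: max(0, 10 - 0) = 10
Day 5: max(0, 5 - 0) = 5
Day 6: max(0, 3 - 0) = 3
Total ADD = 40

40


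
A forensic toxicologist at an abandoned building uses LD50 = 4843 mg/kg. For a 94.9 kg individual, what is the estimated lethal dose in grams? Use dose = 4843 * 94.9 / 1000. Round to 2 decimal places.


Lethal dose calculation:
Lethal dose = LD50 * body_weight / 1000
= 4843 * 94.9 / 1000
= 459600.7 / 1000
= 459.60 g

459.60


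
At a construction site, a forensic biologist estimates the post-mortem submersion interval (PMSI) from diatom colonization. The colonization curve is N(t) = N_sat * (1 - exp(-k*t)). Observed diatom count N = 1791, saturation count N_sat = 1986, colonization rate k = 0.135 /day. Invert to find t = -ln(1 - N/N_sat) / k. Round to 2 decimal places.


PMSI from diatom colonization curve:
N / N_sat = 1791 / 1986 = 0.901813
1 - N/N_sat = 0.098187
ln(1 - N/N_sat) = -2.320881
t = -ln(1 - N/N_sat) / k = -(-2.320881) / 0.135 = 17.19 days

17.19


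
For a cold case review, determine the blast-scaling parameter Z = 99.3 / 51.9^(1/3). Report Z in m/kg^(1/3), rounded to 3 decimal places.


Scaled distance calculation:
W^(1/3) = 51.9^(1/3) = 3.730117
Z = R / W^(1/3) = 99.3 / 3.730117
Z = 26.621 m/kg^(1/3)

26.621


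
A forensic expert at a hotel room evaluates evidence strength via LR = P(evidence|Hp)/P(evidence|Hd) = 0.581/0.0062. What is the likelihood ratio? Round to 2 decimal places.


Likelihood ratio calculation:
LR = P(E|Hp) / P(E|Hd)
LR = 0.581 / 0.0062
LR = 93.71

93.71


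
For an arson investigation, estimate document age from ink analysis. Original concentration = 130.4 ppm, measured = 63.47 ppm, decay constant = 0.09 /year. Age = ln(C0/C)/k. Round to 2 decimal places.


Document age estimation:
C0/C = 130.4 / 63.47 = 2.054514
ln(C0/C) = 0.720039
t = 0.720039 / 0.09 = 8.00 years

8.00


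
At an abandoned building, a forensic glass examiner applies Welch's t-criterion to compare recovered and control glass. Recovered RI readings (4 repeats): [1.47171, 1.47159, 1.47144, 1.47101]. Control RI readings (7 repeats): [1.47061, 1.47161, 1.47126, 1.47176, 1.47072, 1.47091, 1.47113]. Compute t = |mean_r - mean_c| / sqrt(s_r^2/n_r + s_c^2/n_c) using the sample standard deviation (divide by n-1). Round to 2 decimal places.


Welch's t-criterion for glass RI comparison:
Recovered mean = sum / n_r = 5.88575 / 4 = 1.4714375
Control mean = sum / n_c = 10.298 / 7 = 1.4711429
Recovered sample variance s_r^2 = 9.3425e-08
Control sample variance s_c^2 = 1.88324e-07
Welch SE (unpooled) = sqrt(s_r^2/n_r + s_c^2/n_c) = sqrt(2.33563e-08 + 2.69034e-08) = sqrt(5.02597e-08) = 0.000224187
|mean_r - mean_c| = 0.000294643
t = 0.000294643 / 0.000224187 = 1.31

1.31


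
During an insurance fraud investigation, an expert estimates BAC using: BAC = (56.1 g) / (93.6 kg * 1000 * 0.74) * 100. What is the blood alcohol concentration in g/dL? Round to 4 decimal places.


Applying the Widmark formula:
BAC = (dose_g / (body_wt * 1000 * r)) * 100
Denominator = 93.6 * 1000 * 0.74 = 69264
BAC = (56.1 / 69264) * 100
BAC = 0.0810 g/dL

0.0810


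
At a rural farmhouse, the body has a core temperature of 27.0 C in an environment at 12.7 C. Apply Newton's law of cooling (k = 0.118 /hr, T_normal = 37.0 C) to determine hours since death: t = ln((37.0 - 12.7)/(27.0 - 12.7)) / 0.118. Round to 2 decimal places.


Using Newton's law of cooling:
t = ln((T_normal - T_ambient) / (T_body - T_ambient)) / k
T_normal - T_ambient = 24.3
T_body - T_ambient = 14.3
Ratio = 1.699301
ln(ratio) = 0.530217
t = 0.530217 / 0.118 = 4.49 hours

4.49


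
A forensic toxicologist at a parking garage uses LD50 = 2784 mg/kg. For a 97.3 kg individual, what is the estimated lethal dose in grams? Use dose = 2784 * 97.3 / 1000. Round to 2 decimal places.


Lethal dose calculation:
Lethal dose = LD50 * body_weight / 1000
= 2784 * 97.3 / 1000
= 270883.2 / 1000
= 270.88 g

270.88


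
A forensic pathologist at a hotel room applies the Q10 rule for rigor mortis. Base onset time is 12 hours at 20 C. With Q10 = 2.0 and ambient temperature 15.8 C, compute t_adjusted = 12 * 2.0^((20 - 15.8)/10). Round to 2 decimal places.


Rigor mortis time adjustment:
Exponent = (T_ref - T_actual) / 10 = (20 - 15.8) / 10 = 0.42
Q10 factor = 2.0^0.42 = 1.33793
t_adjusted = 12 * 1.33793 = 16.06 hours

16.06


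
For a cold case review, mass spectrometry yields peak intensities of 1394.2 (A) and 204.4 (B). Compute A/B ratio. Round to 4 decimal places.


Spectral peak ratio:
Peak A = 1394.2 counts
Peak B = 204.4 counts
Ratio = 1394.2 / 204.4 = 6.8209

6.8209


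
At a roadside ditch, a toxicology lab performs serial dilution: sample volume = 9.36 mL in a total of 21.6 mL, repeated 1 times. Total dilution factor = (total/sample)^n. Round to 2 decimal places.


Dilution factor calculation:
Single dilution = V_total / V_sample = 21.6 / 9.36 ≈ 2.307692
Number of dilutions = 1
Total DF = (21.6 / 9.36)^1 (full precision, rounded at the end) = 2.31

2.31


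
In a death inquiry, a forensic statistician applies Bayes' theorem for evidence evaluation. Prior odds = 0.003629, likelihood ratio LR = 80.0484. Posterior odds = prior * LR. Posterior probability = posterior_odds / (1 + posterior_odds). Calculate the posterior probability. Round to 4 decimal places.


Bayesian evidence evaluation:
Posterior odds = prior_odds * LR = 0.003629 * 80.0484 = 0.2904956
Posterior probability = posterior_odds / (1 + posterior_odds)
= 0.2904956 / (1 + 0.2904956)
= 0.2904956 / 1.2904956
= 0.2251

0.2251


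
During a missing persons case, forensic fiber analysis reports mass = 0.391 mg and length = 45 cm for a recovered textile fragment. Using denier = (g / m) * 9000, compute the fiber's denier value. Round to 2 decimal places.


Denier calculation:
Mass in grams = 0.391 mg / 1000 = 0.000391 g
Length in meters = 45 cm / 100 = 0.45 m
Linear density = mass / length = 0.000391 / 0.45 = 0.00086889 g/m
Denier = (g/m) * 9000 = 0.00086889 * 9000 = 7.82

7.82


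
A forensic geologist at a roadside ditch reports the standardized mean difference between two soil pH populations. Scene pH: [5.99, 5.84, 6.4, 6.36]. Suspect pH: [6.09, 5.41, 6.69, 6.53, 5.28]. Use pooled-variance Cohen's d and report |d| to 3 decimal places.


Pooled-variance Cohen's d for soil pH comparison:
Scene mean = 24.59 / 4 = 6.1475
Suspect mean = 30 / 5 = 6
Scene sample variance s_s^2 = 0.076092
Suspect sample variance s_c^2 = 0.4079
Pooled variance = ((n_s-1)*s_s^2 + (n_c-1)*s_c^2) / (n_s + n_c - 2) = 0.265696
Pooled SD = sqrt(0.265696) = 0.515457
Mean difference = 0.1475
|d| = |0.1475| / 0.515457 = 0.286

0.286


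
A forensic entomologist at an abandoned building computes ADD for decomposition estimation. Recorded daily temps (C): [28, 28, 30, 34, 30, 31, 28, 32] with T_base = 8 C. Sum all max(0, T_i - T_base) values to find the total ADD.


Computing ADD day by day:
Day 1: max(0, 28 - 8) = 20
Day 2: max(0, 28 - 8) = 20
Day 3: max(0, 30 - 8) = 22
Day 4: max(0, 34 - 8) = 26
Day 5: max(0, 30 - 8) = 22
Day 6: max(0, 31 - 8) = 23
Day 7: max(0, 28 - 8) = 20
Day 8: max(0, 32 - 8) = 24
Total ADD = 177

177


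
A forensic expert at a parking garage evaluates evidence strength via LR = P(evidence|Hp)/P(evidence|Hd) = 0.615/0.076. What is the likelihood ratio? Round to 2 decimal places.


Likelihood ratio calculation:
LR = P(E|Hp) / P(E|Hd)
LR = 0.615 / 0.076
LR = 8.09

8.09


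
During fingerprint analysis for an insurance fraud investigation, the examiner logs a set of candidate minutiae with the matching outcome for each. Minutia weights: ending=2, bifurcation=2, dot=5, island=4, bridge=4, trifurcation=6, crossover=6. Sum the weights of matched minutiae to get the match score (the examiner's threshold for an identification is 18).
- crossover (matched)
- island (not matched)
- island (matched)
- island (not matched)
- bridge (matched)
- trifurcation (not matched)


Weighted minutiae match score:
  crossover: matched, +6 (running total 6)
  island: not matched, +0
  island: matched, +4 (running total 10)
  island: not matched, +0
  bridge: matched, +4 (running total 14)
  trifurcation: not matched, +0
Total score = 14
Threshold = 18; verdict = inconclusive

14


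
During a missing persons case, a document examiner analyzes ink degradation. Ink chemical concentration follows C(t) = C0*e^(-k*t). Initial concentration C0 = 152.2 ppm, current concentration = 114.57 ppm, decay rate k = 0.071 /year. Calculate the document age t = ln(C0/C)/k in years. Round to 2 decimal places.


Document age estimation:
C0/C = 152.2 / 114.57 = 1.328445
ln(C0/C) = 0.284009
t = 0.284009 / 0.071 = 4.00 years

4.00


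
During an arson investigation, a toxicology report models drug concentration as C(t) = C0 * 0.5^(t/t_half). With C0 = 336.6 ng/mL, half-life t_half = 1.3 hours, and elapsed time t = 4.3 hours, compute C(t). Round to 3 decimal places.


Drug concentration decay:
Number of half-lives = t / t_half = 4.3 / 1.3 = 3.307692
Decay factor = 0.5^3.307692 = 0.10099166
C(t) = 336.6 * 0.10099166 = 33.994 ng/mL

33.994


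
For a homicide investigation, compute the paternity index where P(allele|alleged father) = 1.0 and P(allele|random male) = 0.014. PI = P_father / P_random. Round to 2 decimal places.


Paternity Index calculation:
PI = P(allele|father) / P(allele|random)
PI = 1.0 / 0.014
PI = 71.43

71.43


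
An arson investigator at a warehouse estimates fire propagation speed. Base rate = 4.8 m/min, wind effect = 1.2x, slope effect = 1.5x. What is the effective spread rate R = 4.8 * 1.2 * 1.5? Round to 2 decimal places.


Fire spread rate calculation:
R = R0 * wind_factor * slope_factor
= 4.8 * 1.2 * 1.5
= 5.76 * 1.5
= 8.64 m/min

8.64


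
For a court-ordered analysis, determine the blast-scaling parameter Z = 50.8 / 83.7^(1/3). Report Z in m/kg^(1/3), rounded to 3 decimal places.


Scaled distance calculation:
W^(1/3) = 83.7^(1/3) = 4.374299
Z = R / W^(1/3) = 50.8 / 4.374299
Z = 11.613 m/kg^(1/3)

11.613


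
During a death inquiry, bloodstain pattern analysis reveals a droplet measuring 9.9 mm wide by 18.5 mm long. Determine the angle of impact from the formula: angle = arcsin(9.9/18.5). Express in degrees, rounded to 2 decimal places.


Blood spatter impact angle calculation:
width / length = 9.9 / 18.5 = 0.535135
angle = arcsin(0.535135)
angle = 32.35 degrees

32.35


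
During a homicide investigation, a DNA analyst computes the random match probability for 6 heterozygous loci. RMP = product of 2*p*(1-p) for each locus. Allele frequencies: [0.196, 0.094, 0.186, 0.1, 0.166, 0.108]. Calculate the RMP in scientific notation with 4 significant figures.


Computing RMP for 6 loci:
Locus 1: 2 * 0.196 * 0.804 = 0.315168
Locus 2: 2 * 0.094 * 0.906 = 0.170328
Locus 3: 2 * 0.186 * 0.814 = 0.302808
Locus 4: 2 * 0.1 * 0.9 = 0.18
Locus 5: 2 * 0.166 * 0.834 = 0.276888
Locus 6: 2 * 0.108 * 0.892 = 0.192672
RMP = 1.561e-04

1.561e-04


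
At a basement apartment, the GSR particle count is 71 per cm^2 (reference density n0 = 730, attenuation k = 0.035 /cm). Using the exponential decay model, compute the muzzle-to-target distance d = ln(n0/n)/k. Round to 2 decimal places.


GSR distance calculation:
n0/n = 730 / 71 = 10.28169
ln(n0/n) = 2.330365
d = 2.330365 / 0.035 = 66.58 cm

66.58


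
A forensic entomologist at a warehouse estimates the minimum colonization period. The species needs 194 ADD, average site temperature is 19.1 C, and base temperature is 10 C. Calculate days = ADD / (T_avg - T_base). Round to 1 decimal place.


Insect development time:
Effective temperature = avg_temp - T_base = 19.1 - 10 = 9.1 C
Days = ADD / effective_temp = 194 / 9.1 = 21.3 days

21.3


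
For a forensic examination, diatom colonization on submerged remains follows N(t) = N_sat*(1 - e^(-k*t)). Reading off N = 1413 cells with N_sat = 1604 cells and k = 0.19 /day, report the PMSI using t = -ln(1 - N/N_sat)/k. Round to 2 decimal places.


PMSI from diatom colonization curve:
N / N_sat = 1413 / 1604 = 0.880923
1 - N/N_sat = 0.119077
ln(1 - N/N_sat) = -2.127985
t = -ln(1 - N/N_sat) / k = -(-2.127985) / 0.19 = 11.20 days

11.20


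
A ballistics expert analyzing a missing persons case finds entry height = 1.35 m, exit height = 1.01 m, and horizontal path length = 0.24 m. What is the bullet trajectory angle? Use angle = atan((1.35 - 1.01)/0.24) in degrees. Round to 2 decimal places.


Bullet trajectory angle:
Height difference = 1.35 - 1.01 = 0.34 m
angle = atan(0.34 / 0.24)
angle = atan(1.416667)
angle = 54.78 degrees

54.78


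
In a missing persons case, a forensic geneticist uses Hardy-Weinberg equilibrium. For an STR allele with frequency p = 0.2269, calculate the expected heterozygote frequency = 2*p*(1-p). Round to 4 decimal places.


Hardy-Weinberg heterozygote frequency:
q = 1 - p = 1 - 0.2269 = 0.7731
2pq = 2 * 0.2269 * 0.7731 = 0.3508

0.3508


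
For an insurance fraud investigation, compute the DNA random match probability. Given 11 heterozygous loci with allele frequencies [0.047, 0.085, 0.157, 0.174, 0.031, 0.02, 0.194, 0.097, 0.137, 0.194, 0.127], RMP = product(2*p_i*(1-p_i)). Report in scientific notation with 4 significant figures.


Computing RMP for 11 loci:
Locus 1: 2 * 0.047 * 0.953 = 0.089582
Locus 2: 2 * 0.085 * 0.915 = 0.15555
Locus 3: 2 * 0.157 * 0.843 = 0.264702
Locus 4: 2 * 0.174 * 0.826 = 0.287448
Locus 5: 2 * 0.031 * 0.969 = 0.060078
Locus 6: 2 * 0.02 * 0.98 = 0.0392
Locus 7: 2 * 0.194 * 0.806 = 0.312728
Locus 8: 2 * 0.097 * 0.903 = 0.175182
Locus 9: 2 * 0.137 * 0.863 = 0.236462
Locus 10: 2 * 0.194 * 0.806 = 0.312728
Locus 11: 2 * 0.127 * 0.873 = 0.221742
RMP = 2.243e-09

2.243e-09


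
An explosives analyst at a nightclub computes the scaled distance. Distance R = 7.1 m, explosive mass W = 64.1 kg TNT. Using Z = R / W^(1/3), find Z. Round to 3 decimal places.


Scaled distance calculation:
W^(1/3) = 64.1^(1/3) = 4.002082
Z = R / W^(1/3) = 7.1 / 4.002082
Z = 1.774 m/kg^(1/3)

1.774


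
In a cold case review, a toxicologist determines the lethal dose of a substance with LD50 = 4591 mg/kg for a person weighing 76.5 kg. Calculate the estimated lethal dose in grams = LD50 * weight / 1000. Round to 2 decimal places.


Lethal dose calculation:
Lethal dose = LD50 * body_weight / 1000
= 4591 * 76.5 / 1000
= 351211.5 / 1000
= 351.21 g

351.21


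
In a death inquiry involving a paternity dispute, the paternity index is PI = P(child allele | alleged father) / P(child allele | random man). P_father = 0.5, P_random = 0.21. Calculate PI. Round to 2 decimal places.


Paternity Index calculation:
PI = P(allele|father) / P(allele|random)
PI = 0.5 / 0.21
PI = 2.38

2.38


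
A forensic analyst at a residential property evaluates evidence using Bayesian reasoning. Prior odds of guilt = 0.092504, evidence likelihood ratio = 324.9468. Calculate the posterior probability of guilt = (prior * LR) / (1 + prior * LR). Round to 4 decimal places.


Bayesian evidence evaluation:
Posterior odds = prior_odds * LR = 0.092504 * 324.9468 = 30.05888
Posterior probability = posterior_odds / (1 + posterior_odds)
= 30.05888 / (1 + 30.05888)
= 30.05888 / 31.05888
= 0.9678

0.9678


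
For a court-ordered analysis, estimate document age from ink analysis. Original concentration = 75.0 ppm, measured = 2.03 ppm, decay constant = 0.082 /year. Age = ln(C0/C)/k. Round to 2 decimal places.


Document age estimation:
C0/C = 75.0 / 2.03 = 36.945813
ln(C0/C) = 3.609452
t = 3.609452 / 0.082 = 44.02 years

44.02


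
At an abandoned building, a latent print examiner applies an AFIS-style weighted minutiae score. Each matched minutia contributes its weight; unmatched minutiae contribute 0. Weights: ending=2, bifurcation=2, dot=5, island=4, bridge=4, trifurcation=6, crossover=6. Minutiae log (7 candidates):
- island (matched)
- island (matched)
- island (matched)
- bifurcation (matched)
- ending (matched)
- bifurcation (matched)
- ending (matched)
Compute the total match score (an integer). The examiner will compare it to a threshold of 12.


Weighted minutiae match score:
  island: matched, +4 (running total 4)
  island: matched, +4 (running total 8)
  island: matched, +4 (running total 12)
  bifurcation: matched, +2 (running total 14)
  ending: matched, +2 (running total 16)
  bifurcation: matched, +2 (running total 18)
  ending: matched, +2 (running total 20)
Total score = 20
Threshold = 12; verdict = identification

20


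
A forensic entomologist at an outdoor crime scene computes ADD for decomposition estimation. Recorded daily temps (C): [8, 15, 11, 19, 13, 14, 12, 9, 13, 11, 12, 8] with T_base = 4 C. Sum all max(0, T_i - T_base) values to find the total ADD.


Computing ADD day by day:
Day 1: max(0, 8 - 4) = 4
Day 2: max(0, 15 - 4) = 11
Day 3: max(0, 11 - 4) = 7
Day 4: max(0, 19 - 4) = 15
Day 5: max(0, 13 - 4) = 9
Day 6: max(0, 14 - 4) = 10
Day 7: max(0, 12 - 4) = 8
Day 8: max(0, 9 - 4) = 5
Day 9: max(0, 13 - 4) = 9
Day 10: max(0, 11 - 4) = 7
Day 11: max(0, 12 - 4) = 8
Day 12: max(0, 8 - 4) = 4
Total ADD = 97

97


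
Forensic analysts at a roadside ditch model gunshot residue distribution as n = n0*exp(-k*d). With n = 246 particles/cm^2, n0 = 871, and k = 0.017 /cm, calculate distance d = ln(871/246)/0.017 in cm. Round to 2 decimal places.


GSR distance calculation:
n0/n = 871 / 246 = 3.54065
ln(n0/n) = 1.26431
d = 1.26431 / 0.017 = 74.37 cm

74.37


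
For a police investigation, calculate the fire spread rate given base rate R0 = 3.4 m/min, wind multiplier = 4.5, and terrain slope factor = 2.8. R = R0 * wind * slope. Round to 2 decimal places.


Fire spread rate calculation:
R = R0 * wind_factor * slope_factor
= 3.4 * 4.5 * 2.8
= 15.3 * 2.8
= 42.84 m/min

42.84


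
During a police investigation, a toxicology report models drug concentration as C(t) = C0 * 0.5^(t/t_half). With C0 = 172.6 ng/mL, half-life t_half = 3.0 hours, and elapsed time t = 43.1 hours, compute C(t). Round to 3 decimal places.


Drug concentration decay:
Number of half-lives = t / t_half = 43.1 / 3.0 = 14.366667
Decay factor = 0.5^14.366667 = 0.00004734
C(t) = 172.6 * 0.00004734 = 0.008 ng/mL

0.008


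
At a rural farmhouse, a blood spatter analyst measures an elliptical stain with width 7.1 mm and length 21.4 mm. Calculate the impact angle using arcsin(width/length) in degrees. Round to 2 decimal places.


Blood spatter impact angle calculation:
width / length = 7.1 / 21.4 = 0.331776
angle = arcsin(0.331776)
angle = 19.38 degrees

19.38


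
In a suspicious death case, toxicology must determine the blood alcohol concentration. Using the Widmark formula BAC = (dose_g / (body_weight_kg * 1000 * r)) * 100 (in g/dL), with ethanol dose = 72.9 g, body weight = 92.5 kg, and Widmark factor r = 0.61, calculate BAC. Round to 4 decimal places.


Applying the Widmark formula:
BAC = (dose_g / (body_wt * 1000 * r)) * 100
Denominator = 92.5 * 1000 * 0.61 = 56425
BAC = (72.9 / 56425) * 100
BAC = 0.1292 g/dL

0.1292


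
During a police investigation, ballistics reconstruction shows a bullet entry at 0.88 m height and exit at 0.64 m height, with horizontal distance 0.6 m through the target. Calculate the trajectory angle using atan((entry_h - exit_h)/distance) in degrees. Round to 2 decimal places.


Bullet trajectory angle:
Height difference = 0.88 - 0.64 = 0.24 m
angle = atan(0.24 / 0.6)
angle = atan(0.4)
angle = 21.80 degrees

21.80


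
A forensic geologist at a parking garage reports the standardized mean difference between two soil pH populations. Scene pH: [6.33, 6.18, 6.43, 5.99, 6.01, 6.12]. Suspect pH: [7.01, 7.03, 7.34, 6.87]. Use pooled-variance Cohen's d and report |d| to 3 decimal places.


Pooled-variance Cohen's d for soil pH comparison:
Scene mean = 37.06 / 6 = 6.176667
Suspect mean = 28.25 / 4 = 7.0625
Scene sample variance s_s^2 = 0.030707
Suspect sample variance s_c^2 = 0.039292
Pooled variance = ((n_s-1)*s_s^2 + (n_c-1)*s_c^2) / (n_s + n_c - 2) = 0.033926
Pooled SD = sqrt(0.033926) = 0.18419
Mean difference = -0.885833
|d| = |-0.885833| / 0.18419 = 4.809

4.809


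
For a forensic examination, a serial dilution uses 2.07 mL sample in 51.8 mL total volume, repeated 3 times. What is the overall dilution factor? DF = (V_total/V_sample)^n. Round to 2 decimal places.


Dilution factor calculation:
Single dilution = V_total / V_sample = 51.8 / 2.07 ≈ 25.024155
Number of dilutions = 3
Total DF = (51.8 / 2.07)^3 (full precision, rounded at the end) = 15670.33

15670.33


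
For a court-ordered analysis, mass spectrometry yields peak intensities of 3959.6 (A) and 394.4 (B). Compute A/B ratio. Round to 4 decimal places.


Spectral peak ratio:
Peak A = 3959.6 counts
Peak B = 394.4 counts
Ratio = 3959.6 / 394.4 = 10.0396

10.0396


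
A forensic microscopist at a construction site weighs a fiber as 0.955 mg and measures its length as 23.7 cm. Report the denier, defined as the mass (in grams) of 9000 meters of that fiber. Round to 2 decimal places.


Denier calculation:
Mass in grams = 0.955 mg / 1000 = 0.000955 g
Length in meters = 23.7 cm / 100 = 0.237 m
Linear density = mass / length = 0.000955 / 0.237 = 0.00402954 g/m
Denier = (g/m) * 9000 = 0.00402954 * 9000 = 36.27

36.27


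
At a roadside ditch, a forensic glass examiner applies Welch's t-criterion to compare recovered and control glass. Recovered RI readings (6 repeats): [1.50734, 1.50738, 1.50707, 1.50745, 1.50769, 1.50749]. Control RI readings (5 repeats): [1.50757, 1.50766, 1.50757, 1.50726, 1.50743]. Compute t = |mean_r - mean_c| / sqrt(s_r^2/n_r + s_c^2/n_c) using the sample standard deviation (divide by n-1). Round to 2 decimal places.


Welch's t-criterion for glass RI comparison:
Recovered mean = sum / n_r = 9.04442 / 6 = 1.5074033
Control mean = sum / n_c = 7.53749 / 5 = 1.507498
Recovered sample variance s_r^2 = 4.15067e-08
Control sample variance s_c^2 = 2.447e-08
Welch SE (unpooled) = sqrt(s_r^2/n_r + s_c^2/n_c) = sqrt(6.91778e-09 + 4.894e-09) = sqrt(1.18118e-08) = 0.000108682
|mean_r - mean_c| = 9.46667e-05
t = 9.46667e-05 / 0.000108682 = 0.87

0.87
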